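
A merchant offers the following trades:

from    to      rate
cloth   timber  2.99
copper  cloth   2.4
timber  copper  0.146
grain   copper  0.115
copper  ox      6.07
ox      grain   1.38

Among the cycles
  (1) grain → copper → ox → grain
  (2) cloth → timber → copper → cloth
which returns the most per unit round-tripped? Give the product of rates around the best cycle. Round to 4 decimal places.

1.0477

(1) 0.115 × 6.07 × 1.38 = 0.96331
(2) 2.99 × 0.146 × 2.4 = 1.04770
Highest is cycle (2) at 1.0477 (>1, arbitrage).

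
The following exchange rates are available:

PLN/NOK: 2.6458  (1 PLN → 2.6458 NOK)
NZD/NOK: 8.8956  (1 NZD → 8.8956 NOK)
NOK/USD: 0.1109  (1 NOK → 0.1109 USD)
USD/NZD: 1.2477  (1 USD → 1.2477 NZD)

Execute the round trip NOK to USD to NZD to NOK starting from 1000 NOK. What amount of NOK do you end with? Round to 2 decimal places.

1000 NOK × 0.1109 = 110.9 USD
110.9 USD × 1.2477 = 138.36993 NZD
138.36993 NZD × 8.8956 = 1230.883549308 NOK

1230.88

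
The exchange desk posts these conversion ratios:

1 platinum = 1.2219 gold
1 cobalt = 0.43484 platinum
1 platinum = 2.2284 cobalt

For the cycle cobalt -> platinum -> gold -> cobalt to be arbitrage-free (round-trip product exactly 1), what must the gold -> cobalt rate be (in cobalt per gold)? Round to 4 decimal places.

Known legs of the cycle: 0.43484 × 1.2219 = 0.531330996
For no arbitrage the full-cycle product must be 1, so the missing rate is 1 / 0.531330996 ≈ 1.882066.

1.8821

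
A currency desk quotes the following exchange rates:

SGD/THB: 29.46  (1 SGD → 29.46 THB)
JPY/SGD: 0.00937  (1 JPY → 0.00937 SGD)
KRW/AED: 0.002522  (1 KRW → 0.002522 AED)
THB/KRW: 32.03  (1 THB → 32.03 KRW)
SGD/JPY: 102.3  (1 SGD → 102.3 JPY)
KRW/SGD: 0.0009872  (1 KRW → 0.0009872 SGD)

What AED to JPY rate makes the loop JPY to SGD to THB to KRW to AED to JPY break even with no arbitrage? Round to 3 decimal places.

Known legs of the cycle: 0.00937 × 29.46 × 32.03 × 0.002522 = 0.022298433502332
For no arbitrage the full-cycle product must be 1, so the missing rate is 1 / 0.022298433502332 ≈ 44.84620.

44.846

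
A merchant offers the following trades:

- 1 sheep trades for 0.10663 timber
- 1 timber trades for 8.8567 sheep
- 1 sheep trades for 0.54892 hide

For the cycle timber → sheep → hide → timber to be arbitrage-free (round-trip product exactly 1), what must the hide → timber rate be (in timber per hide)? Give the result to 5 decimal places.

0.20569

Known legs of the cycle: 8.8567 × 0.54892 = 4.861619764
For no arbitrage the full-cycle product must be 1, so the missing rate is 1 / 4.861619764 ≈ 0.2056928.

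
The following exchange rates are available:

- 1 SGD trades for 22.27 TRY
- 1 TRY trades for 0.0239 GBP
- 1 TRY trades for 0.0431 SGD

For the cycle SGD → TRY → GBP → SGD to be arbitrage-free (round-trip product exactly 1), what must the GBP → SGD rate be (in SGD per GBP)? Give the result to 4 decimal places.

1.8788

Known legs of the cycle: 22.27 × 0.0239 = 0.532253
For no arbitrage the full-cycle product must be 1, so the missing rate is 1 / 0.532253 ≈ 1.878806.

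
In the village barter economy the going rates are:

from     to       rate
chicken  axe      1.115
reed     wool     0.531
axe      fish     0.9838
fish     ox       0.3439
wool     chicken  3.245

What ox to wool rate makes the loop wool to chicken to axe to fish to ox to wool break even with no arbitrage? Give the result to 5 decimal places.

0.81690

Known legs of the cycle: 3.245 × 1.115 × 0.9838 × 0.3439 = 1.2241328783035
For no arbitrage the full-cycle product must be 1, so the missing rate is 1 / 1.2241328783035 ≈ 0.8169048.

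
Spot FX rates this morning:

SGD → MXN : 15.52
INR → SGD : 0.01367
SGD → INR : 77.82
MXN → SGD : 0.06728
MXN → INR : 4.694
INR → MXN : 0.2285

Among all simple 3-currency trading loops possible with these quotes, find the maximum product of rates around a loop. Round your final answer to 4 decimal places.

1.1964

MXN→SGD→INR→MXN: 0.06728 × 77.82 × 0.2285 = 1.19636
MXN→INR→SGD→MXN: 4.694 × 0.01367 × 15.52 = 0.99587
Maximum is MXN→SGD→INR→MXN at 1.1964; arbitrage exists.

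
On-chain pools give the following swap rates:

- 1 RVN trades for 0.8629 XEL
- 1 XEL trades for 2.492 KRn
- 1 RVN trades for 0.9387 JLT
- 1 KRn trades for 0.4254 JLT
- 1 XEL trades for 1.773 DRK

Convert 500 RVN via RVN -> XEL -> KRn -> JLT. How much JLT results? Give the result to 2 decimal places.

457.38

500 RVN × 0.8629 = 431.45 XEL
431.45 XEL × 2.492 = 1075.1734 KRn
1075.1734 KRn × 0.4254 = 457.37876436 JLT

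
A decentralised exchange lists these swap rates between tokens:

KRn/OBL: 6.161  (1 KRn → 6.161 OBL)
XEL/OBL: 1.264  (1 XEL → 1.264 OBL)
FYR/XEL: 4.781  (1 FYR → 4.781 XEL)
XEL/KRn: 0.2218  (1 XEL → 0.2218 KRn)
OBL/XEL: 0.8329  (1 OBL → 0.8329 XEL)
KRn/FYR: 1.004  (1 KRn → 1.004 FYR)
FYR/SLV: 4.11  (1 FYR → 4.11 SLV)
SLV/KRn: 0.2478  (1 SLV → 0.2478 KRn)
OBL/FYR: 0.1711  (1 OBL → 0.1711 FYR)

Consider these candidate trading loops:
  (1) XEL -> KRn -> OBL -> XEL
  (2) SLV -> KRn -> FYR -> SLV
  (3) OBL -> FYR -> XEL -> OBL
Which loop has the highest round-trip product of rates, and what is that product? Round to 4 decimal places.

1.1382

(1) 0.2218 × 6.161 × 0.8329 = 1.13817
(2) 0.2478 × 1.004 × 4.11 = 1.02253
(3) 0.1711 × 4.781 × 1.264 = 1.03399
Highest is cycle (1) at 1.1382 (>1, arbitrage).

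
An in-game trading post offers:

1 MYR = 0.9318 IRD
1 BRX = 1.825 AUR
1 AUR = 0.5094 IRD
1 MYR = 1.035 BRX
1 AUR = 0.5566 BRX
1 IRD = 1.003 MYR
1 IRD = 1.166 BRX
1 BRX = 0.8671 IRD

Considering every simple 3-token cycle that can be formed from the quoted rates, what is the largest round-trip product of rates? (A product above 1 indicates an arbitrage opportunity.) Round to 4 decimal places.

1.0840

AUR→IRD→BRX→AUR: 0.5094 × 1.166 × 1.825 = 1.08398
MYR→BRX→IRD→MYR: 1.035 × 0.8671 × 1.003 = 0.90014
Maximum is AUR→IRD→BRX→AUR at 1.0840; arbitrage exists.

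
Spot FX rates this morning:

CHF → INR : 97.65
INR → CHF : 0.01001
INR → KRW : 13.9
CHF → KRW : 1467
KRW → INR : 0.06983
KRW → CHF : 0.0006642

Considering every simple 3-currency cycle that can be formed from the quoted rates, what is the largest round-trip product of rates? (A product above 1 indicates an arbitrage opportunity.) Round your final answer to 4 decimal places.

CHF→KRW→INR→CHF: 1467 × 0.06983 × 0.01001 = 1.02543
CHF→INR→KRW→CHF: 97.65 × 13.9 × 0.0006642 = 0.90154
Maximum is CHF→KRW→INR→CHF at 1.0254; arbitrage exists.

1.0254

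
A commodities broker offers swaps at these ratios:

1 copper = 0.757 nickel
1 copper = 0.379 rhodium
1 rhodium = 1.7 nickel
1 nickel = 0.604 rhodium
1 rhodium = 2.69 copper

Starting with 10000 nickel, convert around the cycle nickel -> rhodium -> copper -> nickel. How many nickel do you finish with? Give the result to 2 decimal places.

10000 nickel × 0.604 = 6040 rhodium
6040 rhodium × 2.69 = 16247.6 copper
16247.6 copper × 0.757 = 12299.4332 nickel

12299.43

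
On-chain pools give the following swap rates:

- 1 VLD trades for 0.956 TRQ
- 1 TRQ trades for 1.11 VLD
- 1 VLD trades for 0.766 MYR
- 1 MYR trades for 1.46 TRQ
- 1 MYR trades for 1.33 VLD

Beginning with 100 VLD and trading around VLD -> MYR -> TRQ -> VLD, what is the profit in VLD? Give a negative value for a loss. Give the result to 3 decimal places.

24.138

100 VLD × 0.766 = 76.6 MYR
76.6 MYR × 1.46 = 111.836 TRQ
111.836 TRQ × 1.11 = 124.13796 VLD
Net change: 124.13796 − 100 = 24.13796 VLD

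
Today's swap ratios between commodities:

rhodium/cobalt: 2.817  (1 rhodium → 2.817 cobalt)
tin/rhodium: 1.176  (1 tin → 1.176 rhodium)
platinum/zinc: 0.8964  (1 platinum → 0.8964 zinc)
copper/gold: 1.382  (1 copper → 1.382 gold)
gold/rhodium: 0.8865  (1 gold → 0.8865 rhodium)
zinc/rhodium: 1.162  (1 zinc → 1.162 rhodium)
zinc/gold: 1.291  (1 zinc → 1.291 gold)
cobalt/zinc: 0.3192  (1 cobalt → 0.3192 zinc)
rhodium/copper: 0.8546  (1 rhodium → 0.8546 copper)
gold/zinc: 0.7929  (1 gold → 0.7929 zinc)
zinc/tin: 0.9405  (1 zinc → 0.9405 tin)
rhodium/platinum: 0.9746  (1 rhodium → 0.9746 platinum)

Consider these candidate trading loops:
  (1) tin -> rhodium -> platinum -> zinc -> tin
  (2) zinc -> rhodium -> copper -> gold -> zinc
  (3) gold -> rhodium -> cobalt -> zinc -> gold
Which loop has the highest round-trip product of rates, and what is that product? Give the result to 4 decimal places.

1.0882

(1) 1.176 × 0.9746 × 0.8964 × 0.9405 = 0.96626
(2) 1.162 × 0.8546 × 1.382 × 0.7929 = 1.08817
(3) 0.8865 × 2.817 × 0.3192 × 1.291 = 1.02909
Highest is cycle (2) at 1.0882 (>1, arbitrage).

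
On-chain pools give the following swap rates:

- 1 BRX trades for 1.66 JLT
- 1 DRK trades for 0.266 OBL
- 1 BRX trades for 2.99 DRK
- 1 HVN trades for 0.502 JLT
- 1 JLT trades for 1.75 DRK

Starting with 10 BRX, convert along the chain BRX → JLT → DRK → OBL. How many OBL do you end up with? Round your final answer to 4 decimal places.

10 BRX × 1.66 = 16.6 JLT
16.6 JLT × 1.75 = 29.05 DRK
29.05 DRK × 0.266 = 7.7273 OBL

7.7273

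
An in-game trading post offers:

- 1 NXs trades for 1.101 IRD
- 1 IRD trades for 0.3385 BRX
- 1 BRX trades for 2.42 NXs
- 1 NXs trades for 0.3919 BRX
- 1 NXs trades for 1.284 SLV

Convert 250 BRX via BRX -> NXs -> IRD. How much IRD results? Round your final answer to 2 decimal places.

250 BRX × 2.42 = 605 NXs
605 NXs × 1.101 = 666.105 IRD

666.11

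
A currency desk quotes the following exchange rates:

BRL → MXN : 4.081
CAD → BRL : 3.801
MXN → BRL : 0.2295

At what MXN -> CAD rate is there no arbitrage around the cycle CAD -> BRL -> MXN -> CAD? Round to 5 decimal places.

0.06447

Known legs of the cycle: 3.801 × 4.081 = 15.511881
For no arbitrage the full-cycle product must be 1, so the missing rate is 1 / 15.511881 ≈ 0.0644667.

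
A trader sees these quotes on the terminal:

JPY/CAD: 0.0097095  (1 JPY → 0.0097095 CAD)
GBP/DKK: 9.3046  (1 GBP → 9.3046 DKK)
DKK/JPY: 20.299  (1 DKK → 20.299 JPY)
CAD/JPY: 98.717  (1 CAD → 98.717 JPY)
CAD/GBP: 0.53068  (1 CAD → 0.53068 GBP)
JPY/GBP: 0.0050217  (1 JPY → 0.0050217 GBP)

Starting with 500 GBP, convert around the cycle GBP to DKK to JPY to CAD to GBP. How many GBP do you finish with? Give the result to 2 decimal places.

500 GBP × 9.3046 = 4652.3 DKK
4652.3 DKK × 20.299 = 94437.0377 JPY
94437.0377 JPY × 0.0097095 = 916.93641754815 CAD
916.93641754815 CAD × 0.53068 = 486.599818064452242 GBP

486.60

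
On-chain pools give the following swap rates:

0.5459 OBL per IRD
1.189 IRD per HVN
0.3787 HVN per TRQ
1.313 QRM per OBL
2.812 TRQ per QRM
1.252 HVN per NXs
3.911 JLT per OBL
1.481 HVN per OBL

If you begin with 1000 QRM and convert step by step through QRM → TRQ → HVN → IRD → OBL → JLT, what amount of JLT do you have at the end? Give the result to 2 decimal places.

2703.29

1000 QRM × 2.812 = 2812 TRQ
2812 TRQ × 0.3787 = 1064.9044 HVN
1064.9044 HVN × 1.189 = 1266.1713316 IRD
1266.1713316 IRD × 0.5459 = 691.20292992044 OBL
691.20292992044 OBL × 3.911 = 2703.29465891884084 JLT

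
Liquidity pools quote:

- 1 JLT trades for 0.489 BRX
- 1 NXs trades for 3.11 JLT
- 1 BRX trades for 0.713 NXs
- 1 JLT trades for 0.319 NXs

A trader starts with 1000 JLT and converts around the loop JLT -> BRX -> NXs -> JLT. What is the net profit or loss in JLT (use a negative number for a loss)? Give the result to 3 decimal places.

1000 JLT × 0.489 = 489 BRX
489 BRX × 0.713 = 348.657 NXs
348.657 NXs × 3.11 = 1084.32327 JLT
Net change: 1084.32327 − 1000 = 84.32327 JLT

84.323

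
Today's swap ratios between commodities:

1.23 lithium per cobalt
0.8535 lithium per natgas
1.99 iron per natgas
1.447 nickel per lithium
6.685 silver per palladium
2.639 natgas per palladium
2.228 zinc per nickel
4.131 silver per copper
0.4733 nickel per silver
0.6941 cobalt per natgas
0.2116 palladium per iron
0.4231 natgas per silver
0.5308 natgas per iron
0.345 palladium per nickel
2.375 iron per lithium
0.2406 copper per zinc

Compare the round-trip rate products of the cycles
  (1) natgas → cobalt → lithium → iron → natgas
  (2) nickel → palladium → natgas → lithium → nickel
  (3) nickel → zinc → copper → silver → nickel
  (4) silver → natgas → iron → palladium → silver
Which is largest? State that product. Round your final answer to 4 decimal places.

1.1910

(1) 0.6941 × 1.23 × 2.375 × 0.5308 = 1.07627
(2) 0.345 × 2.639 × 0.8535 × 1.447 = 1.12443
(3) 2.228 × 0.2406 × 4.131 × 0.4733 = 1.04810
(4) 0.4231 × 1.99 × 0.2116 × 6.685 = 1.19100
Highest is cycle (4) at 1.1910 (>1, arbitrage).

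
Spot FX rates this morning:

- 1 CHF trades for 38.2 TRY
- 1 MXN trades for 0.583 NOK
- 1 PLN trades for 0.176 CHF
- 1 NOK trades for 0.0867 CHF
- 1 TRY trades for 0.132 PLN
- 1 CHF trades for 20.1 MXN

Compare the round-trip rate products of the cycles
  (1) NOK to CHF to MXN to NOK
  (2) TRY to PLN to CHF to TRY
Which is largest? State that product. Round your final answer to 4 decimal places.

1.0160

(1) 0.0867 × 20.1 × 0.583 = 1.01598
(2) 0.132 × 0.176 × 38.2 = 0.88746
Highest is cycle (1) at 1.0160 (>1, arbitrage).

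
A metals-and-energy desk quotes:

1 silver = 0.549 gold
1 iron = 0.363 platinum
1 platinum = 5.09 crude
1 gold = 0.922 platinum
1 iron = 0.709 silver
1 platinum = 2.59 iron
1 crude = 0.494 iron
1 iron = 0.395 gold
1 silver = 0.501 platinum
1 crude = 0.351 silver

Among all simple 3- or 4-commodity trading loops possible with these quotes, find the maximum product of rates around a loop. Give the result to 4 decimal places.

0.9433

gold→platinum→iron→gold: 0.922 × 2.59 × 0.395 = 0.94325
gold→platinum→iron→silver→gold: 0.922 × 2.59 × 0.709 × 0.549 = 0.92950
platinum→iron→silver→platinum: 2.59 × 0.709 × 0.501 = 0.91999
crude→iron→gold→platinum→crude: 0.494 × 0.395 × 0.922 × 5.09 = 0.91574
crude→iron→platinum→crude: 0.494 × 0.363 × 5.09 = 0.91275
crude→silver→gold→platinum→crude: 0.351 × 0.549 × 0.922 × 5.09 = 0.90433
crude→silver→platinum→crude: 0.351 × 0.501 × 5.09 = 0.89508
crude→iron→silver→platinum→crude: 0.494 × 0.709 × 0.501 × 5.09 = 0.89316
Maximum is gold→platinum→iron→gold at 0.9433; no arbitrage — every cycle loses value.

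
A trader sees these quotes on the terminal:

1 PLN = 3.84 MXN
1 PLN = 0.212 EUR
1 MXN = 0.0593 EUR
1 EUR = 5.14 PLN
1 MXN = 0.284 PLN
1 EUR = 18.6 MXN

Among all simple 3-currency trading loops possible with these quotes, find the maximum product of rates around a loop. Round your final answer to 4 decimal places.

1.1704

EUR→PLN→MXN→EUR: 5.14 × 3.84 × 0.0593 = 1.17044
EUR→MXN→PLN→EUR: 18.6 × 0.284 × 0.212 = 1.11987
Maximum is EUR→PLN→MXN→EUR at 1.1704; arbitrage exists.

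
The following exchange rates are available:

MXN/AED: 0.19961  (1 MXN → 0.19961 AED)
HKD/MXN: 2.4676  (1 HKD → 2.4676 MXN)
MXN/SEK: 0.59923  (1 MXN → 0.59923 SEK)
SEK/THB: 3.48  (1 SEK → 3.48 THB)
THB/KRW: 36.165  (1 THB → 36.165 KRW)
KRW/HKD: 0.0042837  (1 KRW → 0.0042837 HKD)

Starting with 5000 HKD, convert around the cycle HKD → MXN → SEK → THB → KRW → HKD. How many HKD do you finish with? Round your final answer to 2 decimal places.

5000 HKD × 2.4676 = 12338 MXN
12338 MXN × 0.59923 = 7393.29974 SEK
7393.29974 SEK × 3.48 = 25728.6830952 THB
25728.6830952 THB × 36.165 = 930477.824137908 KRW
930477.824137908 KRW × 0.0042837 = 3985.8878552595564996 HKD

3985.89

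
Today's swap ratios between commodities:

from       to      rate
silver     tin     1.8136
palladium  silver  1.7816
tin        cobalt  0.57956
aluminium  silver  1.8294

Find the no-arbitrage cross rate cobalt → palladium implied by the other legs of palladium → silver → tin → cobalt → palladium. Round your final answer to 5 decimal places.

0.53401

Known legs of the cycle: 1.7816 × 1.8136 × 0.57956 = 1.8726219725056
For no arbitrage the full-cycle product must be 1, so the missing rate is 1 / 1.8726219725056 ≈ 0.5340106.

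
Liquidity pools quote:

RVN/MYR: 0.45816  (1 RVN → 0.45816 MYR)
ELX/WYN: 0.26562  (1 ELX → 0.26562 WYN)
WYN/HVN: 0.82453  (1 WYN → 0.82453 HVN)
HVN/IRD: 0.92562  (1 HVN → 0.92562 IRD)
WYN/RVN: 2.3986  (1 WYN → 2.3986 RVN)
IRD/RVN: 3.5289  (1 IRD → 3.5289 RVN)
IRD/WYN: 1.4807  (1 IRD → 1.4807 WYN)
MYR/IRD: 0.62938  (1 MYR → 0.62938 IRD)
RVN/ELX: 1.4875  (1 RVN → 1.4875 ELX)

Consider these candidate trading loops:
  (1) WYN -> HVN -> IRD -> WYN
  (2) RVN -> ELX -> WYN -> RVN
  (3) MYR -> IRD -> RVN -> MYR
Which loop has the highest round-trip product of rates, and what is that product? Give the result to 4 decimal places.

1.1301

(1) 0.82453 × 0.92562 × 1.4807 = 1.13007
(2) 1.4875 × 0.26562 × 2.3986 = 0.94771
(3) 0.62938 × 3.5289 × 0.45816 = 1.01758
Highest is cycle (1) at 1.1301 (>1, arbitrage).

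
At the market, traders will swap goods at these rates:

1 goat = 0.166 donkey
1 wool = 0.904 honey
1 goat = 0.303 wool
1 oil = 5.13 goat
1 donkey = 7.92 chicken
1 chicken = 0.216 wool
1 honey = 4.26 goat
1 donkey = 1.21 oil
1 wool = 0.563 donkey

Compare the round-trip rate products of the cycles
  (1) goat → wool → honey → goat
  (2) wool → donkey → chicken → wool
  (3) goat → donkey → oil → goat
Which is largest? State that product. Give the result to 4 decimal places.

(1) 0.303 × 0.904 × 4.26 = 1.16687
(2) 0.563 × 7.92 × 0.216 = 0.96314
(3) 0.166 × 1.21 × 5.13 = 1.03041
Highest is cycle (1) at 1.1669 (>1, arbitrage).

1.1669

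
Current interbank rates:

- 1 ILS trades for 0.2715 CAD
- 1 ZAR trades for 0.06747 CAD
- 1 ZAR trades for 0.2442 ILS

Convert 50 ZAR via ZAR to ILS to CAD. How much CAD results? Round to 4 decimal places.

3.3150

50 ZAR × 0.2442 = 12.21 ILS
12.21 ILS × 0.2715 = 3.315015 CAD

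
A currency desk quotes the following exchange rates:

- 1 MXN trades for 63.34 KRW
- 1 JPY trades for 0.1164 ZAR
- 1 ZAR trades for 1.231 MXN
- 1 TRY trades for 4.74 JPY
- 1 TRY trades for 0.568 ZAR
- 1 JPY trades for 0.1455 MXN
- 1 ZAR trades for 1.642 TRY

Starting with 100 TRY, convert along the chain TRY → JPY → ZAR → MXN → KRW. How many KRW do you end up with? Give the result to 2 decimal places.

4301.97

100 TRY × 4.74 = 474 JPY
474 JPY × 0.1164 = 55.1736 ZAR
55.1736 ZAR × 1.231 = 67.9187016 MXN
67.9187016 MXN × 63.34 = 4301.970559344 KRW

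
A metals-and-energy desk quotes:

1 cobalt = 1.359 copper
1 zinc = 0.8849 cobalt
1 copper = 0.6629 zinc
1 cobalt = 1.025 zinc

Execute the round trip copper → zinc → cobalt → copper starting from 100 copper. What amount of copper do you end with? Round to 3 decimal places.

100 copper × 0.6629 = 66.29 zinc
66.29 zinc × 0.8849 = 58.660021 cobalt
58.660021 cobalt × 1.359 = 79.718968539 copper

79.719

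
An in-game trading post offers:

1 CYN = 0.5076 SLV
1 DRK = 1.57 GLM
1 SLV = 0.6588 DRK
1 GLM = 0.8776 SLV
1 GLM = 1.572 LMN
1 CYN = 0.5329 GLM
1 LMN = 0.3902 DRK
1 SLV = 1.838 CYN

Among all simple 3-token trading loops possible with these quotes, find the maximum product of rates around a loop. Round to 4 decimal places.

DRK→GLM→LMN→DRK: 1.57 × 1.572 × 0.3902 = 0.96303
DRK→GLM→SLV→DRK: 1.57 × 0.8776 × 0.6588 = 0.90772
GLM→SLV→CYN→GLM: 0.8776 × 1.838 × 0.5329 = 0.85958
Maximum is DRK→GLM→LMN→DRK at 0.9630; no arbitrage — every cycle loses value.

0.9630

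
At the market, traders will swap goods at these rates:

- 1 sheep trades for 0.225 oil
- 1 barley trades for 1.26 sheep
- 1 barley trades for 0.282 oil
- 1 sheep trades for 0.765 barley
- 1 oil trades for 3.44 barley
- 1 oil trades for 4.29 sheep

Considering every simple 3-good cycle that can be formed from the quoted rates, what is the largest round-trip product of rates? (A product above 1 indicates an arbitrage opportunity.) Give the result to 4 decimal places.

sheep→oil→barley→sheep: 0.225 × 3.44 × 1.26 = 0.97524
sheep→barley→oil→sheep: 0.765 × 0.282 × 4.29 = 0.92548
Maximum is sheep→oil→barley→sheep at 0.9752; no arbitrage — every cycle loses value.

0.9752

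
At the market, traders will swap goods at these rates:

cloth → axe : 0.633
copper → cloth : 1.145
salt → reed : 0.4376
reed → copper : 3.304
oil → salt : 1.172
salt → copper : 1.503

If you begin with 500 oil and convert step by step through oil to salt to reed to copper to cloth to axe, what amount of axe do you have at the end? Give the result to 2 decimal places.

614.08

500 oil × 1.172 = 586 salt
586 salt × 0.4376 = 256.4336 reed
256.4336 reed × 3.304 = 847.2566144 copper
847.2566144 copper × 1.145 = 970.108823488 cloth
970.108823488 cloth × 0.633 = 614.078885267904 axe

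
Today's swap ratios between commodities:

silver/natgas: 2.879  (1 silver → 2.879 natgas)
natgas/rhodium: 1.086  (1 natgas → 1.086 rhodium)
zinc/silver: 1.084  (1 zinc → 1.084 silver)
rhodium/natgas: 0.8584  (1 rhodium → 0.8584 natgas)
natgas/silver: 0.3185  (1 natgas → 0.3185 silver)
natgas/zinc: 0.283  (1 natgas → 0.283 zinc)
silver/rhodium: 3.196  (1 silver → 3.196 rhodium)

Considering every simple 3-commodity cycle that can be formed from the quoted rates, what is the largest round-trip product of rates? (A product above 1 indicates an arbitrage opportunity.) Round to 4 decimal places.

silver→natgas→zinc→silver: 2.879 × 0.283 × 1.084 = 0.88320
silver→rhodium→natgas→silver: 3.196 × 0.8584 × 0.3185 = 0.87379
Maximum is silver→natgas→zinc→silver at 0.8832; no arbitrage — every cycle loses value.

0.8832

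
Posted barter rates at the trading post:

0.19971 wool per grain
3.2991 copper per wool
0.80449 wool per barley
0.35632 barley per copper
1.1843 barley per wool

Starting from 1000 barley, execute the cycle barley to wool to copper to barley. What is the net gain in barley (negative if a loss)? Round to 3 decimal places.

-54.294

1000 barley × 0.80449 = 804.49 wool
804.49 wool × 3.2991 = 2654.092959 copper
2654.092959 copper × 0.35632 = 945.70640315088 barley
Net change: 945.70640315088 − 1000 = -54.29359684912 barley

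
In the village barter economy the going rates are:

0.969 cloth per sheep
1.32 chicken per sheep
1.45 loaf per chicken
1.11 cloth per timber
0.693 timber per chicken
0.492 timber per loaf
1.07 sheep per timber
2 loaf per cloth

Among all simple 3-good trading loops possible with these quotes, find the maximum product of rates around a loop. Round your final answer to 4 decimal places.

1.0922

cloth→loaf→timber→cloth: 2 × 0.492 × 1.11 = 1.09224
chicken→timber→sheep→chicken: 0.693 × 1.07 × 1.32 = 0.97879
Maximum is cloth→loaf→timber→cloth at 1.0922; arbitrage exists.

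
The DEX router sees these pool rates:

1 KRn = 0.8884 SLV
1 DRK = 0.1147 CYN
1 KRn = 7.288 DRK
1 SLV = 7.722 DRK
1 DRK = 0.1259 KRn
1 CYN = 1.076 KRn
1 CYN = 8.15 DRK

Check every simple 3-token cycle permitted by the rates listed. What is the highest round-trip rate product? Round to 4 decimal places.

0.8995

KRn→DRK→CYN→KRn: 7.288 × 0.1147 × 1.076 = 0.89946
KRn→SLV→DRK→KRn: 0.8884 × 7.722 × 0.1259 = 0.86370
Maximum is KRn→DRK→CYN→KRn at 0.8995; no arbitrage — every cycle loses value.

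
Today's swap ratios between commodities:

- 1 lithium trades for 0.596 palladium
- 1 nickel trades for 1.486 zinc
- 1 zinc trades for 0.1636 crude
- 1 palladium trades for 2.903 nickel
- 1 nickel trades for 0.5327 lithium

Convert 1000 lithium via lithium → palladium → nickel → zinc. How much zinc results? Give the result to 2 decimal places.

1000 lithium × 0.596 = 596 palladium
596 palladium × 2.903 = 1730.188 nickel
1730.188 nickel × 1.486 = 2571.059368 zinc

2571.06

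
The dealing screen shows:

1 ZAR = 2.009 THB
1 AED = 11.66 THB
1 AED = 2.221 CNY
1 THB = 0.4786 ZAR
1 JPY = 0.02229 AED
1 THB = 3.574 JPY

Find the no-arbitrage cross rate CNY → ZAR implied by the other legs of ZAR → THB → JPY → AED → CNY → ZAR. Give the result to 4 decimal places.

Known legs of the cycle: 2.009 × 3.574 × 0.02229 × 2.221 = 0.35546194421094
For no arbitrage the full-cycle product must be 1, so the missing rate is 1 / 0.35546194421094 ≈ 2.813241.

2.8132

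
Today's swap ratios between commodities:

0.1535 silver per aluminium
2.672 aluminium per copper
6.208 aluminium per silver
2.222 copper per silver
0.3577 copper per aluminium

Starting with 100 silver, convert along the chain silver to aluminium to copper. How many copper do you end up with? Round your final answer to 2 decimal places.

222.06

100 silver × 6.208 = 620.8 aluminium
620.8 aluminium × 0.3577 = 222.06016 copper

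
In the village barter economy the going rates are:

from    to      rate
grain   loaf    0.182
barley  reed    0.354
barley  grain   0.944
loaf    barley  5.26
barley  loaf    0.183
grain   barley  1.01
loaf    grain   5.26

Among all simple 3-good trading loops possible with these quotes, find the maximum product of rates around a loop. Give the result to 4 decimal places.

0.9722

grain→barley→loaf→grain: 1.01 × 0.183 × 5.26 = 0.97221
grain→loaf→barley→grain: 0.182 × 5.26 × 0.944 = 0.90371
Maximum is grain→barley→loaf→grain at 0.9722; no arbitrage — every cycle loses value.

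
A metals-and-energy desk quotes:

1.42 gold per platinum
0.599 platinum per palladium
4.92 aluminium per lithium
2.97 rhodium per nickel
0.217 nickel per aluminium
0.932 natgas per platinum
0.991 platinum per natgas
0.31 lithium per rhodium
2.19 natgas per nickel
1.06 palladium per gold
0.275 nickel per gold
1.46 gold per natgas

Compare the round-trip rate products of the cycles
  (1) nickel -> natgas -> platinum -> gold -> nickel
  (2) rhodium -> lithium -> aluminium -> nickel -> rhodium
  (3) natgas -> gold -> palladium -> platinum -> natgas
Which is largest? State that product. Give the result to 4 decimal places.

(1) 2.19 × 0.991 × 1.42 × 0.275 = 0.84750
(2) 0.31 × 4.92 × 0.217 × 2.97 = 0.98298
(3) 1.46 × 1.06 × 0.599 × 0.932 = 0.86398
Highest is cycle (2) at 0.9830 (≤1, no arbitrage).

0.9830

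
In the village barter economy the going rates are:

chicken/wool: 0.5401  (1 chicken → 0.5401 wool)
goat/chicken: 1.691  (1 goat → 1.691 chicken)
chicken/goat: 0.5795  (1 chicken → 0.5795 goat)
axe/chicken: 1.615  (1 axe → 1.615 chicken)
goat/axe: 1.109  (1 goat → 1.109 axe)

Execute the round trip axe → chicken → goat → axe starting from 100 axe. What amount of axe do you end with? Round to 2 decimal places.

100 axe × 1.615 = 161.5 chicken
161.5 chicken × 0.5795 = 93.58925 goat
93.58925 goat × 1.109 = 103.79047825 axe

103.79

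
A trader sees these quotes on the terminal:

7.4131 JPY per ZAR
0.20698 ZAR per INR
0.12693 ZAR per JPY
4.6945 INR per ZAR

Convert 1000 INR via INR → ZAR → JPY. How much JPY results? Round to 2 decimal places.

1000 INR × 0.20698 = 206.98 ZAR
206.98 ZAR × 7.4131 = 1534.363438 JPY

1534.36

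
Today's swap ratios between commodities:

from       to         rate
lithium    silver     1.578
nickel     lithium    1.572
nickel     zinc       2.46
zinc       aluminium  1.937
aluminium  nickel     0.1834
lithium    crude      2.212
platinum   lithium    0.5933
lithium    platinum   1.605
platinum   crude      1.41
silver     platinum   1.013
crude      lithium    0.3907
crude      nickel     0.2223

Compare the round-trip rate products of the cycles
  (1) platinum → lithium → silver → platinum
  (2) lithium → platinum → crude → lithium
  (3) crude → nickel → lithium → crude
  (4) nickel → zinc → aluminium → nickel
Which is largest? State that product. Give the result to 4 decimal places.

0.9484

(1) 0.5933 × 1.578 × 1.013 = 0.94840
(2) 1.605 × 1.41 × 0.3907 = 0.88417
(3) 0.2223 × 1.572 × 2.212 = 0.77300
(4) 2.46 × 1.937 × 0.1834 = 0.87390
Highest is cycle (1) at 0.9484 (≤1, no arbitrage).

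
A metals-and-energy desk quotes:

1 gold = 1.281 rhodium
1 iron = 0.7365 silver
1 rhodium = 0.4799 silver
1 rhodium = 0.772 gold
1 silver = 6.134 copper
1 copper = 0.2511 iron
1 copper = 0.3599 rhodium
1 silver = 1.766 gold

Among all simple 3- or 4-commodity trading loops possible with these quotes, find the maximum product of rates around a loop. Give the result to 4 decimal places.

1.1344

copper→iron→silver→copper: 0.2511 × 0.7365 × 6.134 = 1.13439
rhodium→silver→gold→rhodium: 0.4799 × 1.766 × 1.281 = 1.08565
copper→rhodium→silver→copper: 0.3599 × 0.4799 × 6.134 = 1.05944
Maximum is copper→iron→silver→copper at 1.1344; arbitrage exists.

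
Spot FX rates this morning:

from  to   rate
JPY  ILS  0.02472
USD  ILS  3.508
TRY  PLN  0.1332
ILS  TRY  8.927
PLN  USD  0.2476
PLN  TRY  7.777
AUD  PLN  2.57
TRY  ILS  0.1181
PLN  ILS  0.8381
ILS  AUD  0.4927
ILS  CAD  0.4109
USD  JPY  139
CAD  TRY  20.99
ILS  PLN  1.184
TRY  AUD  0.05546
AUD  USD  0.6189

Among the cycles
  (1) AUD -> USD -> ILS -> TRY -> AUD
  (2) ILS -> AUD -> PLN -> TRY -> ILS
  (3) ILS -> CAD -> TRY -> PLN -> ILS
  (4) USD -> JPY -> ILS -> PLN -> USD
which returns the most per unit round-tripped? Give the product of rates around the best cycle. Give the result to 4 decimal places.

(1) 0.6189 × 3.508 × 8.927 × 0.05546 = 1.07489
(2) 0.4927 × 2.57 × 7.777 × 0.1181 = 1.16299
(3) 0.4109 × 20.99 × 0.1332 × 0.8381 = 0.96283
(4) 139 × 0.02472 × 1.184 × 0.2476 = 1.00732
Highest is cycle (2) at 1.1630 (>1, arbitrage).

1.1630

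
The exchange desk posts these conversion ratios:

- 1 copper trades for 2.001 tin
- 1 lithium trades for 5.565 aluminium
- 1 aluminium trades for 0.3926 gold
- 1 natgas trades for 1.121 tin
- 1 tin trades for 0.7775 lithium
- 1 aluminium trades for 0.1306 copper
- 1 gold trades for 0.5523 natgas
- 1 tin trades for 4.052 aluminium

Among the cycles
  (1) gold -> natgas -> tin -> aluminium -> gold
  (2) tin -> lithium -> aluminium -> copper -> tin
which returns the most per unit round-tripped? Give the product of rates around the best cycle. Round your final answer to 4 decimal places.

1.1307

(1) 0.5523 × 1.121 × 4.052 × 0.3926 = 0.98492
(2) 0.7775 × 5.565 × 0.1306 × 2.001 = 1.13072
Highest is cycle (2) at 1.1307 (>1, arbitrage).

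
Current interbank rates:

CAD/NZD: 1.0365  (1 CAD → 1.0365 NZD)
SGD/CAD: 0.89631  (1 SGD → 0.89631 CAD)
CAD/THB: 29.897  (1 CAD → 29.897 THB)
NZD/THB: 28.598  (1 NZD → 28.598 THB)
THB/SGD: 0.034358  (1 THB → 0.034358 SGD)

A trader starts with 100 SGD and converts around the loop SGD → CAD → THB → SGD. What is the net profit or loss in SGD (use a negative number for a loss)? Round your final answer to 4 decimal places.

100 SGD × 0.89631 = 89.631 CAD
89.631 CAD × 29.897 = 2679.698007 THB
2679.698007 THB × 0.034358 = 92.069064124506 SGD
Net change: 92.069064124506 − 100 = -7.930935875494 SGD

-7.9309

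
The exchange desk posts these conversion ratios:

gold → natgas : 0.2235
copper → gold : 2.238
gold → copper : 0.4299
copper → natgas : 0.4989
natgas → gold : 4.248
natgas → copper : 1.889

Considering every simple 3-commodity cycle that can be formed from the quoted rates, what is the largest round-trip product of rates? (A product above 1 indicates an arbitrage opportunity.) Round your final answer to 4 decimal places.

copper→gold→natgas→copper: 2.238 × 0.2235 × 1.889 = 0.94486
copper→natgas→gold→copper: 0.4989 × 4.248 × 0.4299 = 0.91110
Maximum is copper→gold→natgas→copper at 0.9449; no arbitrage — every cycle loses value.

0.9449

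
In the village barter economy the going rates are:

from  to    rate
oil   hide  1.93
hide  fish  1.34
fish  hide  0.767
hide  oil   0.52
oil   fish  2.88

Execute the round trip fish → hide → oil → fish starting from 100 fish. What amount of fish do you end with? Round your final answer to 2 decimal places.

114.87

100 fish × 0.767 = 76.7 hide
76.7 hide × 0.52 = 39.884 oil
39.884 oil × 2.88 = 114.86592 fish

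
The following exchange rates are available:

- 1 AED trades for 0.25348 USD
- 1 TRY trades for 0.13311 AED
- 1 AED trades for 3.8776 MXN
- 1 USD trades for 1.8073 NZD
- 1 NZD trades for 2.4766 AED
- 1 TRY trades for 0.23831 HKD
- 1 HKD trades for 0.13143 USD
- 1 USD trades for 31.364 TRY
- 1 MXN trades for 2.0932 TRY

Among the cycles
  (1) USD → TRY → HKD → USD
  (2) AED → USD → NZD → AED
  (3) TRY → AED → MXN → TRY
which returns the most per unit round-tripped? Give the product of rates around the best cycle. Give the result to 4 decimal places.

1.1346

(1) 31.364 × 0.23831 × 0.13143 = 0.98235
(2) 0.25348 × 1.8073 × 2.4766 = 1.13457
(3) 0.13311 × 3.8776 × 2.0932 = 1.08040
Highest is cycle (2) at 1.1346 (>1, arbitrage).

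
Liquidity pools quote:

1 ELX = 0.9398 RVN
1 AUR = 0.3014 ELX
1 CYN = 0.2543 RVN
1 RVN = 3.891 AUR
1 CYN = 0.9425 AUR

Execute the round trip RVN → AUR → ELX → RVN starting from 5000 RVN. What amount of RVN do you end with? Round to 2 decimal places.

5510.74

5000 RVN × 3.891 = 19455 AUR
19455 AUR × 0.3014 = 5863.737 ELX
5863.737 ELX × 0.9398 = 5510.7400326 RVN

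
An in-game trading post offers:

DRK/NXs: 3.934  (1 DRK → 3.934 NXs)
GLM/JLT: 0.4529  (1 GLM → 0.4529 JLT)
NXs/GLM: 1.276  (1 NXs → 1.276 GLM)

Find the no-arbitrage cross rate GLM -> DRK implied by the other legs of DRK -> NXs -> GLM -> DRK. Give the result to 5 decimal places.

Known legs of the cycle: 3.934 × 1.276 = 5.019784
For no arbitrage the full-cycle product must be 1, so the missing rate is 1 / 5.019784 ≈ 0.1992118.

0.19921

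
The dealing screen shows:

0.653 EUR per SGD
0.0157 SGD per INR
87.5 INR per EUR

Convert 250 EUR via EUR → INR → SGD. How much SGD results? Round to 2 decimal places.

250 EUR × 87.5 = 21875 INR
21875 INR × 0.0157 = 343.4375 SGD

343.44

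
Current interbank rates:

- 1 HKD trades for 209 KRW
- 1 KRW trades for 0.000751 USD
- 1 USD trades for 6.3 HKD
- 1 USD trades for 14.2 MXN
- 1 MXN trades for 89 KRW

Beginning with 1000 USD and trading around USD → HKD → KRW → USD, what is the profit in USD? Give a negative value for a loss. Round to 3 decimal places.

-11.158

1000 USD × 6.3 = 6300 HKD
6300 HKD × 209 = 1316700 KRW
1316700 KRW × 0.000751 = 988.8417 USD
Net change: 988.8417 − 1000 = -11.1583 USD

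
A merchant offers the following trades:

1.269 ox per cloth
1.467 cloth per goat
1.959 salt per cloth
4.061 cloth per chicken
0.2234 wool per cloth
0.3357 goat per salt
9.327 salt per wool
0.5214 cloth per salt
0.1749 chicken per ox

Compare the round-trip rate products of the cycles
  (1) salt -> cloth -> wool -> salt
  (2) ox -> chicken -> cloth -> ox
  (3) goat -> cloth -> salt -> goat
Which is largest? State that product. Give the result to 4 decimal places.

(1) 0.5214 × 0.2234 × 9.327 = 1.08642
(2) 0.1749 × 4.061 × 1.269 = 0.90133
(3) 1.467 × 1.959 × 0.3357 = 0.96475
Highest is cycle (1) at 1.0864 (>1, arbitrage).

1.0864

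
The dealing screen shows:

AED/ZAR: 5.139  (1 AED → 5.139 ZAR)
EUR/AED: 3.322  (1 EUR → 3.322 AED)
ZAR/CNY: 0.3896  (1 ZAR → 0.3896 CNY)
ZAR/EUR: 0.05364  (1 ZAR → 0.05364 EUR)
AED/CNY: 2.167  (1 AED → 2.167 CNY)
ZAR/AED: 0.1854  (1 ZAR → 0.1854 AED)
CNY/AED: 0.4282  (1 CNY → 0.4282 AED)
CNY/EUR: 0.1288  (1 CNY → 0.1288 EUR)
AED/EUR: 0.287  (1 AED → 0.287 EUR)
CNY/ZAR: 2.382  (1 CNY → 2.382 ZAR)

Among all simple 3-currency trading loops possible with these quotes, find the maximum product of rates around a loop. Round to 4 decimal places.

AED→CNY→ZAR→AED: 2.167 × 2.382 × 0.1854 = 0.95700
AED→CNY→EUR→AED: 2.167 × 0.1288 × 3.322 = 0.92720
AED→ZAR→EUR→AED: 5.139 × 0.05364 × 3.322 = 0.91573
AED→ZAR→CNY→AED: 5.139 × 0.3896 × 0.4282 = 0.85732
Maximum is AED→CNY→ZAR→AED at 0.9570; no arbitrage — every cycle loses value.

0.9570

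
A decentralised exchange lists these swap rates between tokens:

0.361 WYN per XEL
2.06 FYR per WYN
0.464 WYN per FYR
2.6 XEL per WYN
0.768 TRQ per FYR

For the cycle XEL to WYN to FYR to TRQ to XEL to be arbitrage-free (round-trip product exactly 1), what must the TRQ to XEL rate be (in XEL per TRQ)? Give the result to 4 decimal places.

1.7509

Known legs of the cycle: 0.361 × 2.06 × 0.768 = 0.57113088
For no arbitrage the full-cycle product must be 1, so the missing rate is 1 / 0.57113088 ≈ 1.750912.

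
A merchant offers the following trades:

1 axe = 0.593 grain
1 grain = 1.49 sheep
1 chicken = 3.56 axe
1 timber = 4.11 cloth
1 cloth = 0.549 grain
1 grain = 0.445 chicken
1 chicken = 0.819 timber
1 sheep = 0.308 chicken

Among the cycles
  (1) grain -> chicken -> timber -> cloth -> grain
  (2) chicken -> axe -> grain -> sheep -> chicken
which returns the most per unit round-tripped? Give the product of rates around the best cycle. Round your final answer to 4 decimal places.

(1) 0.445 × 0.819 × 4.11 × 0.549 = 0.82235
(2) 3.56 × 0.593 × 1.49 × 0.308 = 0.96882
Highest is cycle (2) at 0.9688 (≤1, no arbitrage).

0.9688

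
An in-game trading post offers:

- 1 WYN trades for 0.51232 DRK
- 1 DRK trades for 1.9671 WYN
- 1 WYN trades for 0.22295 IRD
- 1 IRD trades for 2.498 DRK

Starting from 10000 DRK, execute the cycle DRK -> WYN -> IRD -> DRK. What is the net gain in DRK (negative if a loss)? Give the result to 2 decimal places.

10000 DRK × 1.9671 = 19671 WYN
19671 WYN × 0.22295 = 4385.64945 IRD
4385.64945 IRD × 2.498 = 10955.3523261 DRK
Net change: 10955.3523261 − 10000 = 955.3523261 DRK

955.35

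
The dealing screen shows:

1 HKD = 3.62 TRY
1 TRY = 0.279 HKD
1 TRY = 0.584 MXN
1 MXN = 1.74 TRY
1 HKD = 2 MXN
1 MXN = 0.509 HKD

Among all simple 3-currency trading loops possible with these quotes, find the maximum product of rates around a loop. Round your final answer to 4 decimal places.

1.0761

HKD→TRY→MXN→HKD: 3.62 × 0.584 × 0.509 = 1.07607
HKD→MXN→TRY→HKD: 2 × 1.74 × 0.279 = 0.97092
Maximum is HKD→TRY→MXN→HKD at 1.0761; arbitrage exists.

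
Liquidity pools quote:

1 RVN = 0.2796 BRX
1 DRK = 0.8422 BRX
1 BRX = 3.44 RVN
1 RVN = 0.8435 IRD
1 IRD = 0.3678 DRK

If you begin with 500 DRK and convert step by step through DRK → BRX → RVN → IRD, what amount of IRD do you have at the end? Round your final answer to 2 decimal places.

500 DRK × 0.8422 = 421.1 BRX
421.1 BRX × 3.44 = 1448.584 RVN
1448.584 RVN × 0.8435 = 1221.880604 IRD

1221.88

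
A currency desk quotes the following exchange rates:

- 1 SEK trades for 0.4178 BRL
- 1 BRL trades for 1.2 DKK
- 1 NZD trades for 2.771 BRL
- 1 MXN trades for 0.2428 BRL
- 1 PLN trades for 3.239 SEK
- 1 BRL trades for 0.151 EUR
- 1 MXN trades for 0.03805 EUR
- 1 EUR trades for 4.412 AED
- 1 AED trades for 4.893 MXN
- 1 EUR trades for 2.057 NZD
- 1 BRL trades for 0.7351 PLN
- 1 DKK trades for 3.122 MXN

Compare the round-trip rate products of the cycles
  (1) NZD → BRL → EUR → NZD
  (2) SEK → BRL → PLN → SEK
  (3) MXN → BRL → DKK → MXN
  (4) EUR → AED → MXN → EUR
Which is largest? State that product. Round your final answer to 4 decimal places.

0.9948

(1) 2.771 × 0.151 × 2.057 = 0.86069
(2) 0.4178 × 0.7351 × 3.239 = 0.99478
(3) 0.2428 × 1.2 × 3.122 = 0.90963
(4) 4.412 × 4.893 × 0.03805 = 0.82142
Highest is cycle (2) at 0.9948 (≤1, no arbitrage).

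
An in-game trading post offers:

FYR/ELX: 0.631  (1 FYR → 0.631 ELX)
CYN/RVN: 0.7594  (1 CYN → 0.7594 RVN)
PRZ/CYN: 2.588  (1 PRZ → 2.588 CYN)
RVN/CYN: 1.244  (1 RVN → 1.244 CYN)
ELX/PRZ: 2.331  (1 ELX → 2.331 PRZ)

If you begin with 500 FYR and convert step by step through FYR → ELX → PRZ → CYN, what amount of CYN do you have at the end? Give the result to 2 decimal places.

1903.29

500 FYR × 0.631 = 315.5 ELX
315.5 ELX × 2.331 = 735.4305 PRZ
735.4305 PRZ × 2.588 = 1903.294134 CYN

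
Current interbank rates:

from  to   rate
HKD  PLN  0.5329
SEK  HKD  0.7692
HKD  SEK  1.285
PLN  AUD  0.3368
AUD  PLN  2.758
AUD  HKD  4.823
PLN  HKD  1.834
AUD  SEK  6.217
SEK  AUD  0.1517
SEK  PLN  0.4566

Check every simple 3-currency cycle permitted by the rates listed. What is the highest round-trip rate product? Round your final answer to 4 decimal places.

HKD→SEK→PLN→HKD: 1.285 × 0.4566 × 1.834 = 1.07606
PLN→AUD→SEK→PLN: 0.3368 × 6.217 × 0.4566 = 0.95607
HKD→SEK→AUD→HKD: 1.285 × 0.1517 × 4.823 = 0.94017
HKD→PLN→AUD→HKD: 0.5329 × 0.3368 × 4.823 = 0.86564
Maximum is HKD→SEK→PLN→HKD at 1.0761; arbitrage exists.

1.0761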